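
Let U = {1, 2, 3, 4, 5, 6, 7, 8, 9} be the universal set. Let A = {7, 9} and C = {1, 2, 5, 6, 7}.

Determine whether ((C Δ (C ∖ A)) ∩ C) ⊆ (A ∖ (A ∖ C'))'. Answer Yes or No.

Yes

C ∖ A = {1, 2, 5, 6}
C Δ (C ∖ A) = {7}
(C Δ (C ∖ A)) ∩ C = {7}
C' = {3, 4, 8, 9}
A ∖ C' = {7}
A ∖ (A ∖ C') = {9}
(A ∖ (A ∖ C'))' = {1, 2, 3, 4, 5, 6, 7, 8}
Every element of {7} is in {1, 2, 3, 4, 5, 6, 7, 8}, so (C Δ (C ∖ A)) ∩ C ⊆ (A ∖ (A ∖ C'))'.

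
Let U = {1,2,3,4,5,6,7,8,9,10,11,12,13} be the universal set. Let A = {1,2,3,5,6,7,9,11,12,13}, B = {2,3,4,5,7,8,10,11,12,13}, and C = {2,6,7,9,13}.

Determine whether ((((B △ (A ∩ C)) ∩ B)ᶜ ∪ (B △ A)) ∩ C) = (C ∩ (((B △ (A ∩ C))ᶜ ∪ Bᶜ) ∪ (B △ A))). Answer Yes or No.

Yes

A ∩ C = {2,6,7,9,13}
B △ (A ∩ C) = {3,4,5,6,8,9,10,11,12}
(B △ (A ∩ C)) ∩ B = {3,4,5,8,10,11,12}
((B △ (A ∩ C)) ∩ B)ᶜ = {1,2,6,7,9,13}
B △ A = {1,4,6,8,9,10}
((B △ (A ∩ C)) ∩ B)ᶜ ∪ (B △ A) = {1,2,4,6,7,8,9,10,13}
(((B △ (A ∩ C)) ∩ B)ᶜ ∪ (B △ A)) ∩ C = {2,6,7,9,13}
(B △ (A ∩ C))ᶜ = {1,2,7,13}
Bᶜ = {1,6,9}
(B △ (A ∩ C))ᶜ ∪ Bᶜ = {1,2,6,7,9,13}
((B △ (A ∩ C))ᶜ ∪ Bᶜ) ∪ (B △ A) = {1,2,4,6,7,8,9,10,13}
C ∩ (((B △ (A ∩ C))ᶜ ∪ Bᶜ) ∪ (B △ A)) = {2,6,7,9,13}
Both equal {2,6,7,9,13}, so (((B △ (A ∩ C)) ∩ B)ᶜ ∪ (B △ A)) ∩ C = C ∩ (((B △ (A ∩ C))ᶜ ∪ Bᶜ) ∪ (B △ A)).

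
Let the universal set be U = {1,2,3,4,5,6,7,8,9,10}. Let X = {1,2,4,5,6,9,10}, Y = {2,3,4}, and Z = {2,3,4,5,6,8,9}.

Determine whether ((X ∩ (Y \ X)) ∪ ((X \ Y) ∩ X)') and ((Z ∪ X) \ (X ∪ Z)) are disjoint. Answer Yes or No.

Yes

Y \ X = {3}
X ∩ (Y \ X) = {}
X \ Y = {1,5,6,9,10}
(X \ Y) ∩ X = {1,5,6,9,10}
((X \ Y) ∩ X)' = {2,3,4,7,8}
(X ∩ (Y \ X)) ∪ ((X \ Y) ∩ X)' = {2,3,4,7,8}
Z ∪ X = {1,2,3,4,5,6,8,9,10}
X ∪ Z = {1,2,3,4,5,6,8,9,10}
(Z ∪ X) \ (X ∪ Z) = {}
{2,3,4,7,8} and {} share no elements.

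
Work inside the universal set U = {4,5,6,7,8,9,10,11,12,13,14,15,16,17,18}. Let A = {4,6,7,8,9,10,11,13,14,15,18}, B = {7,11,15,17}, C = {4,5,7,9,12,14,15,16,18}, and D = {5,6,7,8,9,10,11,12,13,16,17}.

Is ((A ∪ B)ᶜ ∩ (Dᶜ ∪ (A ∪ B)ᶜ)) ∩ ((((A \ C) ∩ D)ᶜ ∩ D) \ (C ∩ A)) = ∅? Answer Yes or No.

A ∪ B = {4,6,7,8,9,10,11,13,14,15,17,18}
(A ∪ B)ᶜ = {5,12,16}
Dᶜ = {4,14,15,18}
Dᶜ ∪ (A ∪ B)ᶜ = {4,5,12,14,15,16,18}
(A ∪ B)ᶜ ∩ (Dᶜ ∪ (A ∪ B)ᶜ) = {5,12,16}
A \ C = {6,8,10,11,13}
(A \ C) ∩ D = {6,8,10,11,13}
((A \ C) ∩ D)ᶜ = {4,5,7,9,12,14,15,16,17,18}
((A \ C) ∩ D)ᶜ ∩ D = {5,7,9,12,16,17}
C ∩ A = {4,7,9,14,15,18}
(((A \ C) ∩ D)ᶜ ∩ D) \ (C ∩ A) = {5,12,16,17}
5 lies in both, so they are not disjoint.

No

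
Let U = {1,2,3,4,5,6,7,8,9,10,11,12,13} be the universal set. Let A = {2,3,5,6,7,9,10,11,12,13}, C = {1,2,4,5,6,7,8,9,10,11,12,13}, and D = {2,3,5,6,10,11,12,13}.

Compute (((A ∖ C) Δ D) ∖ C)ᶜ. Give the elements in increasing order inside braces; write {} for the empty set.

A ∖ C = {3}
(A ∖ C) Δ D = {2,5,6,10,11,12,13}
((A ∖ C) Δ D) ∖ C = {}
(((A ∖ C) Δ D) ∖ C)ᶜ = {1,2,3,4,5,6,7,8,9,10,11,12,13}

{1,2,3,4,5,6,7,8,9,10,11,12,13}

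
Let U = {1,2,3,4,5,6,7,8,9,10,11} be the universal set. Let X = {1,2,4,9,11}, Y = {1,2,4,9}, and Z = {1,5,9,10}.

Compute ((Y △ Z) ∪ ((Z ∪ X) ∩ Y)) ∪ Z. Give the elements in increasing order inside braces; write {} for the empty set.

Y △ Z = {2,4,5,10}
Z ∪ X = {1,2,4,5,9,10,11}
(Z ∪ X) ∩ Y = {1,2,4,9}
(Y △ Z) ∪ ((Z ∪ X) ∩ Y) = {1,2,4,5,9,10}
((Y △ Z) ∪ ((Z ∪ X) ∩ Y)) ∪ Z = {1,2,4,5,9,10}

{1,2,4,5,9,10}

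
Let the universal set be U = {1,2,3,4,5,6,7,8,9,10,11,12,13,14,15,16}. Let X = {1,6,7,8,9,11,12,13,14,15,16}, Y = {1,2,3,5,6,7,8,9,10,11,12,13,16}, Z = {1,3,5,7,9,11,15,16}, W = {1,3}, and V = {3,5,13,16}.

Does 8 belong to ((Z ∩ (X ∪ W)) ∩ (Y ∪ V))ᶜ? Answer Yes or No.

8 ∈ X and 8 ∉ W, so 8 ∈ X ∪ W
8 ∉ Z and 8 ∈ (X ∪ W), so 8 ∉ Z ∩ (X ∪ W)
8 ∈ Y and 8 ∉ V, so 8 ∈ Y ∪ V
8 ∉ (Z ∩ (X ∪ W)) and 8 ∈ (Y ∪ V), so 8 ∉ (Z ∩ (X ∪ W)) ∩ (Y ∪ V)
8 ∈ ((Z ∩ (X ∪ W)) ∩ (Y ∪ V))ᶜ since 8 ∉ ((Z ∩ (X ∪ W)) ∩ (Y ∪ V))

Yes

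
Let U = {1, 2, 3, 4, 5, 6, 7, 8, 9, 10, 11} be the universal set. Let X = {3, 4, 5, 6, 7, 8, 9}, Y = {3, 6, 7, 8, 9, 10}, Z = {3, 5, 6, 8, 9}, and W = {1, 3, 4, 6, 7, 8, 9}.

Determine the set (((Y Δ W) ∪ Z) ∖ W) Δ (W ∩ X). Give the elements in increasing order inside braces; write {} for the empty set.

{3, 4, 5, 6, 7, 8, 9, 10}

Y Δ W = {1, 4, 10}
(Y Δ W) ∪ Z = {1, 3, 4, 5, 6, 8, 9, 10}
((Y Δ W) ∪ Z) ∖ W = {5, 10}
W ∩ X = {3, 4, 6, 7, 8, 9}
(((Y Δ W) ∪ Z) ∖ W) Δ (W ∩ X) = {3, 4, 5, 6, 7, 8, 9, 10}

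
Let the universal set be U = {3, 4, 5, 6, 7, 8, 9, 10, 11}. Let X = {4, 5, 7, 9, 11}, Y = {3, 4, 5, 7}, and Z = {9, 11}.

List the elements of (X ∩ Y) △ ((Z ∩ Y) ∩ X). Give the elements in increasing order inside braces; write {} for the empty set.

{4, 5, 7}

X ∩ Y = {4, 5, 7}
Z ∩ Y = {}
(Z ∩ Y) ∩ X = {}
(X ∩ Y) △ ((Z ∩ Y) ∩ X) = {4, 5, 7}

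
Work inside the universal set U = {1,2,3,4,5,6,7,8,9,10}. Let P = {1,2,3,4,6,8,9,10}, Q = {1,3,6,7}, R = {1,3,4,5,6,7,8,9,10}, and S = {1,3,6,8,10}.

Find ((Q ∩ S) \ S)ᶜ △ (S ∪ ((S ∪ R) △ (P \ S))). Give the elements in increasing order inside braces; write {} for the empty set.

{4,9}

Q ∩ S = {1,3,6}
(Q ∩ S) \ S = {}
((Q ∩ S) \ S)ᶜ = {1,2,3,4,5,6,7,8,9,10}
S ∪ R = {1,3,4,5,6,7,8,9,10}
P \ S = {2,4,9}
(S ∪ R) △ (P \ S) = {1,2,3,5,6,7,8,10}
S ∪ ((S ∪ R) △ (P \ S)) = {1,2,3,5,6,7,8,10}
((Q ∩ S) \ S)ᶜ △ (S ∪ ((S ∪ R) △ (P \ S))) = {4,9}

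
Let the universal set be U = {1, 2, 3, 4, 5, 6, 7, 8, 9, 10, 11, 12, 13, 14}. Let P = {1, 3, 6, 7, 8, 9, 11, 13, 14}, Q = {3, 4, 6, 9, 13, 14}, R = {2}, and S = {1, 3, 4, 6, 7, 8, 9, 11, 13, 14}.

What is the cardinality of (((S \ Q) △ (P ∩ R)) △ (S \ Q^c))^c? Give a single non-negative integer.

S \ Q = {1, 7, 8, 11}
P ∩ R = {}
(S \ Q) △ (P ∩ R) = {1, 7, 8, 11}
Q^c = {1, 2, 5, 7, 8, 10, 11, 12}
S \ Q^c = {3, 4, 6, 9, 13, 14}
((S \ Q) △ (P ∩ R)) △ (S \ Q^c) = {1, 3, 4, 6, 7, 8, 9, 11, 13, 14}
(((S \ Q) △ (P ∩ R)) △ (S \ Q^c))^c = {2, 5, 10, 12}
|(((S \ Q) △ (P ∩ R)) △ (S \ Q^c))^c| = 4

4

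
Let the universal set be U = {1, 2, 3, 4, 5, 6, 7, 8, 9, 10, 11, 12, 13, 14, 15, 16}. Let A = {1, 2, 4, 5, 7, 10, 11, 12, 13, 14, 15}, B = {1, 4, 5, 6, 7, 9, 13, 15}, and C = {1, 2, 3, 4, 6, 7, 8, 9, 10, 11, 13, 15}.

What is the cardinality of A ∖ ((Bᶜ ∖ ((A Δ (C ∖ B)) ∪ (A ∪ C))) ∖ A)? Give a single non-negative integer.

Bᶜ = {2, 3, 8, 10, 11, 12, 14, 16}
C ∖ B = {2, 3, 8, 10, 11}
A Δ (C ∖ B) = {1, 3, 4, 5, 7, 8, 12, 13, 14, 15}
A ∪ C = {1, 2, 3, 4, 5, 6, 7, 8, 9, 10, 11, 12, 13, 14, 15}
(A Δ (C ∖ B)) ∪ (A ∪ C) = {1, 2, 3, 4, 5, 6, 7, 8, 9, 10, 11, 12, 13, 14, 15}
Bᶜ ∖ ((A Δ (C ∖ B)) ∪ (A ∪ C)) = {16}
(Bᶜ ∖ ((A Δ (C ∖ B)) ∪ (A ∪ C))) ∖ A = {16}
A ∖ ((Bᶜ ∖ ((A Δ (C ∖ B)) ∪ (A ∪ C))) ∖ A) = {1, 2, 4, 5, 7, 10, 11, 12, 13, 14, 15}
|A ∖ ((Bᶜ ∖ ((A Δ (C ∖ B)) ∪ (A ∪ C))) ∖ A)| = 11

11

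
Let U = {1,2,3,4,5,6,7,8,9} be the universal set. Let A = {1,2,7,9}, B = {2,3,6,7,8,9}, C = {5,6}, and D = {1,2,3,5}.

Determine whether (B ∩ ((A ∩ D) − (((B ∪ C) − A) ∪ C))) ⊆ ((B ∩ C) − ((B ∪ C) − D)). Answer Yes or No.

A ∩ D = {1,2}
B ∪ C = {2,3,5,6,7,8,9}
(B ∪ C) − A = {3,5,6,8}
((B ∪ C) − A) ∪ C = {3,5,6,8}
(A ∩ D) − (((B ∪ C) − A) ∪ C) = {1,2}
B ∩ ((A ∩ D) − (((B ∪ C) − A) ∪ C)) = {2}
B ∩ C = {6}
(B ∪ C) − D = {6,7,8,9}
(B ∩ C) − ((B ∪ C) − D) = {}
2 ∈ B ∩ ((A ∩ D) − (((B ∪ C) − A) ∪ C)) but 2 ∉ (B ∩ C) − ((B ∪ C) − D), so the inclusion fails.

No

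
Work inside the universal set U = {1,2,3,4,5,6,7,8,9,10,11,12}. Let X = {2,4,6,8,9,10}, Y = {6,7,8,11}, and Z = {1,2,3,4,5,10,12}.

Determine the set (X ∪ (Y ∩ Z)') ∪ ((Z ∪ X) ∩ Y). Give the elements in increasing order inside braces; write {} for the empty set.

Y ∩ Z = {}
(Y ∩ Z)' = {1,2,3,4,5,6,7,8,9,10,11,12}
X ∪ (Y ∩ Z)' = {1,2,3,4,5,6,7,8,9,10,11,12}
Z ∪ X = {1,2,3,4,5,6,8,9,10,12}
(Z ∪ X) ∩ Y = {6,8}
(X ∪ (Y ∩ Z)') ∪ ((Z ∪ X) ∩ Y) = {1,2,3,4,5,6,7,8,9,10,11,12}

{1,2,3,4,5,6,7,8,9,10,11,12}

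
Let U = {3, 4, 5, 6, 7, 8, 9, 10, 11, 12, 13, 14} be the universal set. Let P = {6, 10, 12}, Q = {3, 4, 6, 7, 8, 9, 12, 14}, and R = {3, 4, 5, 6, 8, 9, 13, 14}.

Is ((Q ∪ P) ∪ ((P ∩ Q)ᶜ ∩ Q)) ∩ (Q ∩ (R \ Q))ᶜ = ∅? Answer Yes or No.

Q ∪ P = {3, 4, 6, 7, 8, 9, 10, 12, 14}
P ∩ Q = {6, 12}
(P ∩ Q)ᶜ = {3, 4, 5, 7, 8, 9, 10, 11, 13, 14}
(P ∩ Q)ᶜ ∩ Q = {3, 4, 7, 8, 9, 14}
(Q ∪ P) ∪ ((P ∩ Q)ᶜ ∩ Q) = {3, 4, 6, 7, 8, 9, 10, 12, 14}
R \ Q = {5, 13}
Q ∩ (R \ Q) = {}
(Q ∩ (R \ Q))ᶜ = {3, 4, 5, 6, 7, 8, 9, 10, 11, 12, 13, 14}
3 lies in both, so they are not disjoint.

No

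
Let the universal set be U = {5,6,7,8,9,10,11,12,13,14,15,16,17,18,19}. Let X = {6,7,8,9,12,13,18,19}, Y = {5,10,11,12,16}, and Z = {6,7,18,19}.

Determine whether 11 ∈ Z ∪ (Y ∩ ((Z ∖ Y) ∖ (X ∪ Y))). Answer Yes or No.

No

11 ∉ Z and 11 ∈ Y, so 11 ∉ Z ∖ Y
11 ∉ X and 11 ∈ Y, so 11 ∈ X ∪ Y
11 ∉ (Z ∖ Y) and 11 ∈ (X ∪ Y), so 11 ∉ (Z ∖ Y) ∖ (X ∪ Y)
11 ∈ Y and 11 ∉ ((Z ∖ Y) ∖ (X ∪ Y)), so 11 ∉ Y ∩ ((Z ∖ Y) ∖ (X ∪ Y))
11 ∉ Z and 11 ∉ (Y ∩ ((Z ∖ Y) ∖ (X ∪ Y))), so 11 ∉ Z ∪ (Y ∩ ((Z ∖ Y) ∖ (X ∪ Y)))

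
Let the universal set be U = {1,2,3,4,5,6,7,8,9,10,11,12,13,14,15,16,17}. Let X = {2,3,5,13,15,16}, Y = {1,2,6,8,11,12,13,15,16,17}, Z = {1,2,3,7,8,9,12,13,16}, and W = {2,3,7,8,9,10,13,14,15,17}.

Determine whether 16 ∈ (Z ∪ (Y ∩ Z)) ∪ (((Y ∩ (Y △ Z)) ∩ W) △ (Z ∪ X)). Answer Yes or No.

16 ∈ Y and 16 ∈ Z, so 16 ∈ Y ∩ Z
16 ∈ Z and 16 ∈ (Y ∩ Z), so 16 ∈ Z ∪ (Y ∩ Z)
16 ∈ Y and 16 ∈ Z, so 16 ∉ Y △ Z
16 ∈ Y and 16 ∉ (Y △ Z), so 16 ∉ Y ∩ (Y △ Z)
16 ∉ (Y ∩ (Y △ Z)) and 16 ∉ W, so 16 ∉ (Y ∩ (Y △ Z)) ∩ W
16 ∈ Z and 16 ∈ X, so 16 ∈ Z ∪ X
16 ∉ ((Y ∩ (Y △ Z)) ∩ W) and 16 ∈ (Z ∪ X), so 16 ∈ ((Y ∩ (Y △ Z)) ∩ W) △ (Z ∪ X)
16 ∈ (Z ∪ (Y ∩ Z)) and 16 ∈ (((Y ∩ (Y △ Z)) ∩ W) △ (Z ∪ X)), so 16 ∈ (Z ∪ (Y ∩ Z)) ∪ (((Y ∩ (Y △ Z)) ∩ W) △ (Z ∪ X))

Yes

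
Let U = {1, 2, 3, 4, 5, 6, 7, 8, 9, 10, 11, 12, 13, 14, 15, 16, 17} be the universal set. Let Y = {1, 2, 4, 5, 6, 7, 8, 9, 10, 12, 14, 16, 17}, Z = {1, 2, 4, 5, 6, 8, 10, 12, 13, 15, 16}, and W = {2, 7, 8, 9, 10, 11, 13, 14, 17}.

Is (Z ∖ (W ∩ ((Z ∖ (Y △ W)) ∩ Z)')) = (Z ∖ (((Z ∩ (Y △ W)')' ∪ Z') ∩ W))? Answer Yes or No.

Yes

Y △ W = {1, 4, 5, 6, 11, 12, 13, 16}
Z ∖ (Y △ W) = {2, 8, 10, 15}
(Z ∖ (Y △ W)) ∩ Z = {2, 8, 10, 15}
((Z ∖ (Y △ W)) ∩ Z)' = {1, 3, 4, 5, 6, 7, 9, 11, 12, 13, 14, 16, 17}
W ∩ ((Z ∖ (Y △ W)) ∩ Z)' = {7, 9, 11, 13, 14, 17}
Z ∖ (W ∩ ((Z ∖ (Y △ W)) ∩ Z)') = {1, 2, 4, 5, 6, 8, 10, 12, 15, 16}
(Y △ W)' = {2, 3, 7, 8, 9, 10, 14, 15, 17}
Z ∩ (Y △ W)' = {2, 8, 10, 15}
(Z ∩ (Y △ W)')' = {1, 3, 4, 5, 6, 7, 9, 11, 12, 13, 14, 16, 17}
Z' = {3, 7, 9, 11, 14, 17}
(Z ∩ (Y △ W)')' ∪ Z' = {1, 3, 4, 5, 6, 7, 9, 11, 12, 13, 14, 16, 17}
((Z ∩ (Y △ W)')' ∪ Z') ∩ W = {7, 9, 11, 13, 14, 17}
Z ∖ (((Z ∩ (Y △ W)')' ∪ Z') ∩ W) = {1, 2, 4, 5, 6, 8, 10, 12, 15, 16}
Both equal {1, 2, 4, 5, 6, 8, 10, 12, 15, 16}, so Z ∖ (W ∩ ((Z ∖ (Y △ W)) ∩ Z)') = Z ∖ (((Z ∩ (Y △ W)')' ∪ Z') ∩ W).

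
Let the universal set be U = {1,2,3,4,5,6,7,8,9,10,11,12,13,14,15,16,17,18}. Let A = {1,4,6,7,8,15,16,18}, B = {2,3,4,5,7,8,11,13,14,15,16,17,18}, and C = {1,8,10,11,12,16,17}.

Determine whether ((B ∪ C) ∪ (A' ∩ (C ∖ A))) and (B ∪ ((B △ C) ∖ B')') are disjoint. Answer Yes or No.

No

B ∪ C = {1,2,3,4,5,7,8,10,11,12,13,14,15,16,17,18}
A' = {2,3,5,9,10,11,12,13,14,17}
C ∖ A = {10,11,12,17}
A' ∩ (C ∖ A) = {10,11,12,17}
(B ∪ C) ∪ (A' ∩ (C ∖ A)) = {1,2,3,4,5,7,8,10,11,12,13,14,15,16,17,18}
B △ C = {1,2,3,4,5,7,10,12,13,14,15,18}
B' = {1,6,9,10,12}
(B △ C) ∖ B' = {2,3,4,5,7,13,14,15,18}
((B △ C) ∖ B')' = {1,6,8,9,10,11,12,16,17}
B ∪ ((B △ C) ∖ B')' = {1,2,3,4,5,6,7,8,9,10,11,12,13,14,15,16,17,18}
1 lies in both, so they are not disjoint.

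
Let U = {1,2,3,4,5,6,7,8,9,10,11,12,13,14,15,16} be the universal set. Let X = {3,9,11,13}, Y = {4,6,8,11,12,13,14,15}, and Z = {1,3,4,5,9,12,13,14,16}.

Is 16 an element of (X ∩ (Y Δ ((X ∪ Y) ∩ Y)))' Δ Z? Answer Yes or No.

No

16 ∉ X and 16 ∉ Y, so 16 ∉ X ∪ Y
16 ∉ (X ∪ Y) and 16 ∉ Y, so 16 ∉ (X ∪ Y) ∩ Y
16 ∉ Y and 16 ∉ ((X ∪ Y) ∩ Y), so 16 ∉ Y Δ ((X ∪ Y) ∩ Y)
16 ∉ X and 16 ∉ (Y Δ ((X ∪ Y) ∩ Y)), so 16 ∉ X ∩ (Y Δ ((X ∪ Y) ∩ Y))
16 ∈ (X ∩ (Y Δ ((X ∪ Y) ∩ Y)))' since 16 ∉ (X ∩ (Y Δ ((X ∪ Y) ∩ Y)))
16 ∈ (X ∩ (Y Δ ((X ∪ Y) ∩ Y)))' and 16 ∈ Z, so 16 ∉ (X ∩ (Y Δ ((X ∪ Y) ∩ Y)))' Δ Z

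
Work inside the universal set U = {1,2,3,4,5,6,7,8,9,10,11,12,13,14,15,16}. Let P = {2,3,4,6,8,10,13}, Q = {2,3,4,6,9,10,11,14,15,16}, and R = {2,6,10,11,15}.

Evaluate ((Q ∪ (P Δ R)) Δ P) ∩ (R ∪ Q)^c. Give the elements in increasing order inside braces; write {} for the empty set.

{}

P Δ R = {3,4,8,11,13,15}
Q ∪ (P Δ R) = {2,3,4,6,8,9,10,11,13,14,15,16}
(Q ∪ (P Δ R)) Δ P = {9,11,14,15,16}
R ∪ Q = {2,3,4,6,9,10,11,14,15,16}
(R ∪ Q)^c = {1,5,7,8,12,13}
((Q ∪ (P Δ R)) Δ P) ∩ (R ∪ Q)^c = {}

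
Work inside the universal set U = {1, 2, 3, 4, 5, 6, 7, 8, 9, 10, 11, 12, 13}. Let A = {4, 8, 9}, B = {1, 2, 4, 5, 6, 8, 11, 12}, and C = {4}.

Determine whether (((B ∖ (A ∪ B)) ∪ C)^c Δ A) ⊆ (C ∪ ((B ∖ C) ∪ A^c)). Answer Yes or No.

A ∪ B = {1, 2, 4, 5, 6, 8, 9, 11, 12}
B ∖ (A ∪ B) = {}
(B ∖ (A ∪ B)) ∪ C = {4}
((B ∖ (A ∪ B)) ∪ C)^c = {1, 2, 3, 5, 6, 7, 8, 9, 10, 11, 12, 13}
((B ∖ (A ∪ B)) ∪ C)^c Δ A = {1, 2, 3, 4, 5, 6, 7, 10, 11, 12, 13}
B ∖ C = {1, 2, 5, 6, 8, 11, 12}
A^c = {1, 2, 3, 5, 6, 7, 10, 11, 12, 13}
(B ∖ C) ∪ A^c = {1, 2, 3, 5, 6, 7, 8, 10, 11, 12, 13}
C ∪ ((B ∖ C) ∪ A^c) = {1, 2, 3, 4, 5, 6, 7, 8, 10, 11, 12, 13}
Every element of {1, 2, 3, 4, 5, 6, 7, 10, 11, 12, 13} is in {1, 2, 3, 4, 5, 6, 7, 8, 10, 11, 12, 13}, so ((B ∖ (A ∪ B)) ∪ C)^c Δ A ⊆ C ∪ ((B ∖ C) ∪ A^c).

Yes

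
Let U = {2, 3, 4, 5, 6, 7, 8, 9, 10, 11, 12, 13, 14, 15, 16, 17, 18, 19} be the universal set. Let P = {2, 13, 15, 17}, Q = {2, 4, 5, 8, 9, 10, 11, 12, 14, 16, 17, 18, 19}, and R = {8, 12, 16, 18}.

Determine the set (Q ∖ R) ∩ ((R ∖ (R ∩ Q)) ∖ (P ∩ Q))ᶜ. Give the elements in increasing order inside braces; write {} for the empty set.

Q ∖ R = {2, 4, 5, 9, 10, 11, 14, 17, 19}
R ∩ Q = {8, 12, 16, 18}
R ∖ (R ∩ Q) = {}
P ∩ Q = {2, 17}
(R ∖ (R ∩ Q)) ∖ (P ∩ Q) = {}
((R ∖ (R ∩ Q)) ∖ (P ∩ Q))ᶜ = {2, 3, 4, 5, 6, 7, 8, 9, 10, 11, 12, 13, 14, 15, 16, 17, 18, 19}
(Q ∖ R) ∩ ((R ∖ (R ∩ Q)) ∖ (P ∩ Q))ᶜ = {2, 4, 5, 9, 10, 11, 14, 17, 19}

{2, 4, 5, 9, 10, 11, 14, 17, 19}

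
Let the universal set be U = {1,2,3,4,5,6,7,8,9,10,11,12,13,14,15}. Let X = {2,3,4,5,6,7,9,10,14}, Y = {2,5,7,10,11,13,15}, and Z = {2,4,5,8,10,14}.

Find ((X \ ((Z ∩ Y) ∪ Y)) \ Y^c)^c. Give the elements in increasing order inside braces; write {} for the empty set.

{1,2,3,4,5,6,7,8,9,10,11,12,13,14,15}

Z ∩ Y = {2,5,10}
(Z ∩ Y) ∪ Y = {2,5,7,10,11,13,15}
X \ ((Z ∩ Y) ∪ Y) = {3,4,6,9,14}
Y^c = {1,3,4,6,8,9,12,14}
(X \ ((Z ∩ Y) ∪ Y)) \ Y^c = {}
((X \ ((Z ∩ Y) ∪ Y)) \ Y^c)^c = {1,2,3,4,5,6,7,8,9,10,11,12,13,14,15}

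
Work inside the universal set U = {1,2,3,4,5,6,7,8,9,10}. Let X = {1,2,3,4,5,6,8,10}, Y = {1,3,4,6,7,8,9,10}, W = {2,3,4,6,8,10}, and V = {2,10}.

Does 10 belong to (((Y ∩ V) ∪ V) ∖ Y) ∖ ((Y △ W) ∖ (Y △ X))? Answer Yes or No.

No

10 ∈ Y and 10 ∈ V, so 10 ∈ Y ∩ V
10 ∈ (Y ∩ V) and 10 ∈ V, so 10 ∈ (Y ∩ V) ∪ V
10 ∈ ((Y ∩ V) ∪ V) and 10 ∈ Y, so 10 ∉ ((Y ∩ V) ∪ V) ∖ Y
10 ∈ Y and 10 ∈ W, so 10 ∉ Y △ W
10 ∈ Y and 10 ∈ X, so 10 ∉ Y △ X
10 ∉ (Y △ W) and 10 ∉ (Y △ X), so 10 ∉ (Y △ W) ∖ (Y △ X)
10 ∉ (((Y ∩ V) ∪ V) ∖ Y) and 10 ∉ ((Y △ W) ∖ (Y △ X)), so 10 ∉ (((Y ∩ V) ∪ V) ∖ Y) ∖ ((Y △ W) ∖ (Y △ X))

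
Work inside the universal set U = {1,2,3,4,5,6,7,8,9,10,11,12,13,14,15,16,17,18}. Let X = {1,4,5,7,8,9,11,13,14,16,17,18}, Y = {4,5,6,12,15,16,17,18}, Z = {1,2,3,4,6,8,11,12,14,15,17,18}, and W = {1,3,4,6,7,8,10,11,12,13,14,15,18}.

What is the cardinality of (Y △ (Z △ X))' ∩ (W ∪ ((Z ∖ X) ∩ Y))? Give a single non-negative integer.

8

Z △ X = {2,3,5,6,7,9,12,13,15,16}
Y △ (Z △ X) = {2,3,4,7,9,13,17,18}
(Y △ (Z △ X))' = {1,5,6,8,10,11,12,14,15,16}
Z ∖ X = {2,3,6,12,15}
(Z ∖ X) ∩ Y = {6,12,15}
W ∪ ((Z ∖ X) ∩ Y) = {1,3,4,6,7,8,10,11,12,13,14,15,18}
(Y △ (Z △ X))' ∩ (W ∪ ((Z ∖ X) ∩ Y)) = {1,6,8,10,11,12,14,15}
|(Y △ (Z △ X))' ∩ (W ∪ ((Z ∖ X) ∩ Y))| = 8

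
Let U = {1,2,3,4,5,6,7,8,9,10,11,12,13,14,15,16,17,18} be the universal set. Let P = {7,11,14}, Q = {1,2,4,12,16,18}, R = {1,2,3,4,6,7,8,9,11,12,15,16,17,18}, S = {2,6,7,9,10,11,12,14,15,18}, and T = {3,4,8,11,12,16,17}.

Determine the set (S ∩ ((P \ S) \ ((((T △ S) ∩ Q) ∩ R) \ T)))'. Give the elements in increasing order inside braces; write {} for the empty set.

{1,2,3,4,5,6,7,8,9,10,11,12,13,14,15,16,17,18}

P \ S = {}
T △ S = {2,3,4,6,7,8,9,10,14,15,16,17,18}
(T △ S) ∩ Q = {2,4,16,18}
((T △ S) ∩ Q) ∩ R = {2,4,16,18}
(((T △ S) ∩ Q) ∩ R) \ T = {2,18}
(P \ S) \ ((((T △ S) ∩ Q) ∩ R) \ T) = {}
S ∩ ((P \ S) \ ((((T △ S) ∩ Q) ∩ R) \ T)) = {}
(S ∩ ((P \ S) \ ((((T △ S) ∩ Q) ∩ R) \ T)))' = {1,2,3,4,5,6,7,8,9,10,11,12,13,14,15,16,17,18}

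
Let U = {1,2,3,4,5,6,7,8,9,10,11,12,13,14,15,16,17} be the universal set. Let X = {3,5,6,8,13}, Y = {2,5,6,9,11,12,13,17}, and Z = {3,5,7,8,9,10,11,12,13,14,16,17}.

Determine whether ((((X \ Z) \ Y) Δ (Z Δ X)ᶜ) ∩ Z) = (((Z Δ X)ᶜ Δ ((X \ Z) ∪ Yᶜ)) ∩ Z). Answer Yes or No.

X \ Z = {6}
(X \ Z) \ Y = {}
Z Δ X = {6,7,9,10,11,12,14,16,17}
(Z Δ X)ᶜ = {1,2,3,4,5,8,13,15}
((X \ Z) \ Y) Δ (Z Δ X)ᶜ = {1,2,3,4,5,8,13,15}
(((X \ Z) \ Y) Δ (Z Δ X)ᶜ) ∩ Z = {3,5,8,13}
Yᶜ = {1,3,4,7,8,10,14,15,16}
(X \ Z) ∪ Yᶜ = {1,3,4,6,7,8,10,14,15,16}
(Z Δ X)ᶜ Δ ((X \ Z) ∪ Yᶜ) = {2,5,6,7,10,13,14,16}
((Z Δ X)ᶜ Δ ((X \ Z) ∪ Yᶜ)) ∩ Z = {5,7,10,13,14,16}
3 ∈ (((X \ Z) \ Y) Δ (Z Δ X)ᶜ) ∩ Z but 3 ∉ ((Z Δ X)ᶜ Δ ((X \ Z) ∪ Yᶜ)) ∩ Z, so they differ.

No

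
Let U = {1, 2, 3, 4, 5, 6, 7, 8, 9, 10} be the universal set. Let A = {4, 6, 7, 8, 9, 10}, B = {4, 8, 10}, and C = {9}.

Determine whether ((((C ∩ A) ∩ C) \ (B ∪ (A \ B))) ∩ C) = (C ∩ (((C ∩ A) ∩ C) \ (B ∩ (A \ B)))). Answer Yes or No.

No

C ∩ A = {9}
(C ∩ A) ∩ C = {9}
A \ B = {6, 7, 9}
B ∪ (A \ B) = {4, 6, 7, 8, 9, 10}
((C ∩ A) ∩ C) \ (B ∪ (A \ B)) = {}
(((C ∩ A) ∩ C) \ (B ∪ (A \ B))) ∩ C = {}
B ∩ (A \ B) = {}
((C ∩ A) ∩ C) \ (B ∩ (A \ B)) = {9}
C ∩ (((C ∩ A) ∩ C) \ (B ∩ (A \ B))) = {9}
9 ∈ C ∩ (((C ∩ A) ∩ C) \ (B ∩ (A \ B))) but 9 ∉ (((C ∩ A) ∩ C) \ (B ∪ (A \ B))) ∩ C, so they differ.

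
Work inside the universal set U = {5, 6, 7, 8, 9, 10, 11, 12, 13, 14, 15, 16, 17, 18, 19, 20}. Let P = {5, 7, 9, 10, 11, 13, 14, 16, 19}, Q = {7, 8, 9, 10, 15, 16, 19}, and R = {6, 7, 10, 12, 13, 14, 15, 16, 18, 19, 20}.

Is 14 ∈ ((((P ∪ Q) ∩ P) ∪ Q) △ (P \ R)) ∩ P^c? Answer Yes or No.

14 ∈ P and 14 ∉ Q, so 14 ∈ P ∪ Q
14 ∈ (P ∪ Q) and 14 ∈ P, so 14 ∈ (P ∪ Q) ∩ P
14 ∈ ((P ∪ Q) ∩ P) and 14 ∉ Q, so 14 ∈ ((P ∪ Q) ∩ P) ∪ Q
14 ∈ P and 14 ∈ R, so 14 ∉ P \ R
14 ∈ (((P ∪ Q) ∩ P) ∪ Q) and 14 ∉ (P \ R), so 14 ∈ (((P ∪ Q) ∩ P) ∪ Q) △ (P \ R)
14 ∈ P, so 14 ∉ P^c
14 ∈ ((((P ∪ Q) ∩ P) ∪ Q) △ (P \ R)) and 14 ∉ P^c, so 14 ∉ ((((P ∪ Q) ∩ P) ∪ Q) △ (P \ R)) ∩ P^c

No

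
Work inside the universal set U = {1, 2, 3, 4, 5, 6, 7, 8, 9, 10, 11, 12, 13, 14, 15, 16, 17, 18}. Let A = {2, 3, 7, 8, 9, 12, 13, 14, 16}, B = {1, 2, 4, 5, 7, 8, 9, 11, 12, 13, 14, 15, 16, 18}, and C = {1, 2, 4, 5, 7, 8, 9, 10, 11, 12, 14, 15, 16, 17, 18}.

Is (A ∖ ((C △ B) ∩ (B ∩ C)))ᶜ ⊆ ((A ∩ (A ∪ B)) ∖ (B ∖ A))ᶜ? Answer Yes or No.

Yes

C △ B = {10, 13, 17}
B ∩ C = {1, 2, 4, 5, 7, 8, 9, 11, 12, 14, 15, 16, 18}
(C △ B) ∩ (B ∩ C) = {}
A ∖ ((C △ B) ∩ (B ∩ C)) = {2, 3, 7, 8, 9, 12, 13, 14, 16}
(A ∖ ((C △ B) ∩ (B ∩ C)))ᶜ = {1, 4, 5, 6, 10, 11, 15, 17, 18}
A ∪ B = {1, 2, 3, 4, 5, 7, 8, 9, 11, 12, 13, 14, 15, 16, 18}
A ∩ (A ∪ B) = {2, 3, 7, 8, 9, 12, 13, 14, 16}
B ∖ A = {1, 4, 5, 11, 15, 18}
(A ∩ (A ∪ B)) ∖ (B ∖ A) = {2, 3, 7, 8, 9, 12, 13, 14, 16}
((A ∩ (A ∪ B)) ∖ (B ∖ A))ᶜ = {1, 4, 5, 6, 10, 11, 15, 17, 18}
Every element of {1, 4, 5, 6, 10, 11, 15, 17, 18} is in {1, 4, 5, 6, 10, 11, 15, 17, 18}, so (A ∖ ((C △ B) ∩ (B ∩ C)))ᶜ ⊆ ((A ∩ (A ∪ B)) ∖ (B ∖ A))ᶜ.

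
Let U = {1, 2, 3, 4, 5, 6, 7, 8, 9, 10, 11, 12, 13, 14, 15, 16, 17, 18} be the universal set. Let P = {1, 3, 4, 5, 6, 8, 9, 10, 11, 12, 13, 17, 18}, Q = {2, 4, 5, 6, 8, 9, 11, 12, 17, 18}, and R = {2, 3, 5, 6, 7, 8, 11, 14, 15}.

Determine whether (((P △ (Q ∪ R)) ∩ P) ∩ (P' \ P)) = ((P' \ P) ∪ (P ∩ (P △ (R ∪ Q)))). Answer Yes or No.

No

Q ∪ R = {2, 3, 4, 5, 6, 7, 8, 9, 11, 12, 14, 15, 17, 18}
P △ (Q ∪ R) = {1, 2, 7, 10, 13, 14, 15}
(P △ (Q ∪ R)) ∩ P = {1, 10, 13}
P' = {2, 7, 14, 15, 16}
P' \ P = {2, 7, 14, 15, 16}
((P △ (Q ∪ R)) ∩ P) ∩ (P' \ P) = {}
R ∪ Q = {2, 3, 4, 5, 6, 7, 8, 9, 11, 12, 14, 15, 17, 18}
P △ (R ∪ Q) = {1, 2, 7, 10, 13, 14, 15}
P ∩ (P △ (R ∪ Q)) = {1, 10, 13}
(P' \ P) ∪ (P ∩ (P △ (R ∪ Q))) = {1, 2, 7, 10, 13, 14, 15, 16}
1 ∈ (P' \ P) ∪ (P ∩ (P △ (R ∪ Q))) but 1 ∉ ((P △ (Q ∪ R)) ∩ P) ∩ (P' \ P), so they differ.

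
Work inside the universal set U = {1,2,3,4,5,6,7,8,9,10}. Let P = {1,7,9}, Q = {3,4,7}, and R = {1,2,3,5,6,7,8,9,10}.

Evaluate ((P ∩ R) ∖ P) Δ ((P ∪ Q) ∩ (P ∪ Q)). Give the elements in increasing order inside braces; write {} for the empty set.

P ∩ R = {1,7,9}
(P ∩ R) ∖ P = {}
P ∪ Q = {1,3,4,7,9}
(P ∪ Q) ∩ (P ∪ Q) = {1,3,4,7,9}
((P ∩ R) ∖ P) Δ ((P ∪ Q) ∩ (P ∪ Q)) = {1,3,4,7,9}

{1,3,4,7,9}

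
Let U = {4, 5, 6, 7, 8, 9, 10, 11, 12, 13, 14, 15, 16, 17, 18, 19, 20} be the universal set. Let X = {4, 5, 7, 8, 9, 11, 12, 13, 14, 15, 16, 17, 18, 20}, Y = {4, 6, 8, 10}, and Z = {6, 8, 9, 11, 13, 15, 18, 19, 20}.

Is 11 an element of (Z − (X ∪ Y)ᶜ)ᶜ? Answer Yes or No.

No

11 ∈ X and 11 ∉ Y, so 11 ∈ X ∪ Y
11 ∉ (X ∪ Y)ᶜ since 11 ∈ (X ∪ Y)
11 ∈ Z and 11 ∉ (X ∪ Y)ᶜ, so 11 ∈ Z − (X ∪ Y)ᶜ
11 ∉ (Z − (X ∪ Y)ᶜ)ᶜ since 11 ∈ (Z − (X ∪ Y)ᶜ)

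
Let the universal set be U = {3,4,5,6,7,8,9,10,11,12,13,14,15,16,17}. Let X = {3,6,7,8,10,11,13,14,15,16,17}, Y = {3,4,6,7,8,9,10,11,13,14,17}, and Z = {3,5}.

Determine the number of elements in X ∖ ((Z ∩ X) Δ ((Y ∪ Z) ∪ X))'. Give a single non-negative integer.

10

Z ∩ X = {3}
Y ∪ Z = {3,4,5,6,7,8,9,10,11,13,14,17}
(Y ∪ Z) ∪ X = {3,4,5,6,7,8,9,10,11,13,14,15,16,17}
(Z ∩ X) Δ ((Y ∪ Z) ∪ X) = {4,5,6,7,8,9,10,11,13,14,15,16,17}
((Z ∩ X) Δ ((Y ∪ Z) ∪ X))' = {3,12}
X ∖ ((Z ∩ X) Δ ((Y ∪ Z) ∪ X))' = {6,7,8,10,11,13,14,15,16,17}
|X ∖ ((Z ∩ X) Δ ((Y ∪ Z) ∪ X))'| = 10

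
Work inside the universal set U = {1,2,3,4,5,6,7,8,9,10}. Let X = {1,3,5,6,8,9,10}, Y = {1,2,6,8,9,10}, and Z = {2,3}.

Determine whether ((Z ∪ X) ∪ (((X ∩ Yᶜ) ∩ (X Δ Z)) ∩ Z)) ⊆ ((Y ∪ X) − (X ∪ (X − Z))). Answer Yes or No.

No

Z ∪ X = {1,2,3,5,6,8,9,10}
Yᶜ = {3,4,5,7}
X ∩ Yᶜ = {3,5}
X Δ Z = {1,2,5,6,8,9,10}
(X ∩ Yᶜ) ∩ (X Δ Z) = {5}
((X ∩ Yᶜ) ∩ (X Δ Z)) ∩ Z = {}
(Z ∪ X) ∪ (((X ∩ Yᶜ) ∩ (X Δ Z)) ∩ Z) = {1,2,3,5,6,8,9,10}
Y ∪ X = {1,2,3,5,6,8,9,10}
X − Z = {1,5,6,8,9,10}
X ∪ (X − Z) = {1,3,5,6,8,9,10}
(Y ∪ X) − (X ∪ (X − Z)) = {2}
1 ∈ (Z ∪ X) ∪ (((X ∩ Yᶜ) ∩ (X Δ Z)) ∩ Z) but 1 ∉ (Y ∪ X) − (X ∪ (X − Z)), so the inclusion fails.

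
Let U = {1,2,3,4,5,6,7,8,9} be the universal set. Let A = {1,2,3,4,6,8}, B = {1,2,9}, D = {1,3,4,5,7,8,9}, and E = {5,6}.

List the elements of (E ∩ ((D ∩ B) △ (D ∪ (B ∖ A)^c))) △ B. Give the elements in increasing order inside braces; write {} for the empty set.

{1,2,5,6,9}

D ∩ B = {1,9}
B ∖ A = {9}
(B ∖ A)^c = {1,2,3,4,5,6,7,8}
D ∪ (B ∖ A)^c = {1,2,3,4,5,6,7,8,9}
(D ∩ B) △ (D ∪ (B ∖ A)^c) = {2,3,4,5,6,7,8}
E ∩ ((D ∩ B) △ (D ∪ (B ∖ A)^c)) = {5,6}
(E ∩ ((D ∩ B) △ (D ∪ (B ∖ A)^c))) △ B = {1,2,5,6,9}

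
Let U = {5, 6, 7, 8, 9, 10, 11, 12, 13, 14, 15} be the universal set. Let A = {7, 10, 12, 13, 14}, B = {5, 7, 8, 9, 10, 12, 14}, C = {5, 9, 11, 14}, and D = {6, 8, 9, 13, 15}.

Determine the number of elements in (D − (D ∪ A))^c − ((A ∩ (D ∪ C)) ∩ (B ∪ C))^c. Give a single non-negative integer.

1

D ∪ A = {6, 7, 8, 9, 10, 12, 13, 14, 15}
D − (D ∪ A) = {}
(D − (D ∪ A))^c = {5, 6, 7, 8, 9, 10, 11, 12, 13, 14, 15}
D ∪ C = {5, 6, 8, 9, 11, 13, 14, 15}
A ∩ (D ∪ C) = {13, 14}
B ∪ C = {5, 7, 8, 9, 10, 11, 12, 14}
(A ∩ (D ∪ C)) ∩ (B ∪ C) = {14}
((A ∩ (D ∪ C)) ∩ (B ∪ C))^c = {5, 6, 7, 8, 9, 10, 11, 12, 13, 15}
(D − (D ∪ A))^c − ((A ∩ (D ∪ C)) ∩ (B ∪ C))^c = {14}
|(D − (D ∪ A))^c − ((A ∩ (D ∪ C)) ∩ (B ∪ C))^c| = 1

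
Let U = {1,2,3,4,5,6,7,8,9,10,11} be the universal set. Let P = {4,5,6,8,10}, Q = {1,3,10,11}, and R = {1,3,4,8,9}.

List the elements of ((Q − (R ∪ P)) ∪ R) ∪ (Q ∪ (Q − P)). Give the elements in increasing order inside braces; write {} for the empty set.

{1,3,4,8,9,10,11}

R ∪ P = {1,3,4,5,6,8,9,10}
Q − (R ∪ P) = {11}
(Q − (R ∪ P)) ∪ R = {1,3,4,8,9,11}
Q − P = {1,3,11}
Q ∪ (Q − P) = {1,3,10,11}
((Q − (R ∪ P)) ∪ R) ∪ (Q ∪ (Q − P)) = {1,3,4,8,9,10,11}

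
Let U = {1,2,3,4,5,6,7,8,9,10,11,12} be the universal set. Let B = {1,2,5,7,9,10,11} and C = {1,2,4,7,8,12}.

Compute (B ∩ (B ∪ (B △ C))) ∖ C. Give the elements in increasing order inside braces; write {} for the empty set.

B △ C = {4,5,8,9,10,11,12}
B ∪ (B △ C) = {1,2,4,5,7,8,9,10,11,12}
B ∩ (B ∪ (B △ C)) = {1,2,5,7,9,10,11}
(B ∩ (B ∪ (B △ C))) ∖ C = {5,9,10,11}

{5,9,10,11}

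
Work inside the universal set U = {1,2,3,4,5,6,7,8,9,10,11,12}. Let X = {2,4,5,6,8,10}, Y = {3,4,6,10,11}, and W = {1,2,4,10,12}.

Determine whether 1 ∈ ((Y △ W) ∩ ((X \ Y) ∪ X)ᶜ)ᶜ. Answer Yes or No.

1 ∉ Y and 1 ∈ W, so 1 ∈ Y △ W
1 ∉ X and 1 ∉ Y, so 1 ∉ X \ Y
1 ∉ (X \ Y) and 1 ∉ X, so 1 ∉ (X \ Y) ∪ X
1 ∈ ((X \ Y) ∪ X)ᶜ since 1 ∉ ((X \ Y) ∪ X)
1 ∈ (Y △ W) and 1 ∈ ((X \ Y) ∪ X)ᶜ, so 1 ∈ (Y △ W) ∩ ((X \ Y) ∪ X)ᶜ
1 ∉ ((Y △ W) ∩ ((X \ Y) ∪ X)ᶜ)ᶜ since 1 ∈ ((Y △ W) ∩ ((X \ Y) ∪ X)ᶜ)

No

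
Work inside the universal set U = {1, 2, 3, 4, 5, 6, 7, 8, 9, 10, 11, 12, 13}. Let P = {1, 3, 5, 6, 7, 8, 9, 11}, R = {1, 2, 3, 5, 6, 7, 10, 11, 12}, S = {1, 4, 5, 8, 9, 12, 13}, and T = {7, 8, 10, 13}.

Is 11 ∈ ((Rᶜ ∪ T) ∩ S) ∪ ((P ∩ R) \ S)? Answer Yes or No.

11 ∈ R, so 11 ∉ Rᶜ
11 ∉ Rᶜ and 11 ∉ T, so 11 ∉ Rᶜ ∪ T
11 ∉ (Rᶜ ∪ T) and 11 ∉ S, so 11 ∉ (Rᶜ ∪ T) ∩ S
11 ∈ P and 11 ∈ R, so 11 ∈ P ∩ R
11 ∈ (P ∩ R) and 11 ∉ S, so 11 ∈ (P ∩ R) \ S
11 ∉ ((Rᶜ ∪ T) ∩ S) and 11 ∈ ((P ∩ R) \ S), so 11 ∈ ((Rᶜ ∪ T) ∩ S) ∪ ((P ∩ R) \ S)

Yes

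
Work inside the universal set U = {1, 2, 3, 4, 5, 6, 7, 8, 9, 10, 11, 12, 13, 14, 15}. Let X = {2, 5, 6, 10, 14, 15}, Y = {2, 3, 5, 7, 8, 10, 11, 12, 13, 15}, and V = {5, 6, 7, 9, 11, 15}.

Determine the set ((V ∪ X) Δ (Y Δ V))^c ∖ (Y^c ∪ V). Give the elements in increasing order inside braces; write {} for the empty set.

V ∪ X = {2, 5, 6, 7, 9, 10, 11, 14, 15}
Y Δ V = {2, 3, 6, 8, 9, 10, 12, 13}
(V ∪ X) Δ (Y Δ V) = {3, 5, 7, 8, 11, 12, 13, 14, 15}
((V ∪ X) Δ (Y Δ V))^c = {1, 2, 4, 6, 9, 10}
Y^c = {1, 4, 6, 9, 14}
Y^c ∪ V = {1, 4, 5, 6, 7, 9, 11, 14, 15}
((V ∪ X) Δ (Y Δ V))^c ∖ (Y^c ∪ V) = {2, 10}

{2, 10}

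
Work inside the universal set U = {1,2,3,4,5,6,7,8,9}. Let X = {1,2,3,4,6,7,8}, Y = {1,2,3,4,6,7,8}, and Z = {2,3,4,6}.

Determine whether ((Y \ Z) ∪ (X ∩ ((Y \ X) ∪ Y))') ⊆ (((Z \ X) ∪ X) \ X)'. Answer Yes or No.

Yes

Y \ Z = {1,7,8}
Y \ X = {}
(Y \ X) ∪ Y = {1,2,3,4,6,7,8}
X ∩ ((Y \ X) ∪ Y) = {1,2,3,4,6,7,8}
(X ∩ ((Y \ X) ∪ Y))' = {5,9}
(Y \ Z) ∪ (X ∩ ((Y \ X) ∪ Y))' = {1,5,7,8,9}
Z \ X = {}
(Z \ X) ∪ X = {1,2,3,4,6,7,8}
((Z \ X) ∪ X) \ X = {}
(((Z \ X) ∪ X) \ X)' = {1,2,3,4,5,6,7,8,9}
Every element of {1,5,7,8,9} is in {1,2,3,4,5,6,7,8,9}, so (Y \ Z) ∪ (X ∩ ((Y \ X) ∪ Y))' ⊆ (((Z \ X) ∪ X) \ X)'.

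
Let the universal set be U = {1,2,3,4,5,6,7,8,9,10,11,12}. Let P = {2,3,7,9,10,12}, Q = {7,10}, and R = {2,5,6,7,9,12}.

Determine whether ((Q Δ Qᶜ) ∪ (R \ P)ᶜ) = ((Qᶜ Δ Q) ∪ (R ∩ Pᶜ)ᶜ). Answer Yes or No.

Qᶜ = {1,2,3,4,5,6,8,9,11,12}
Q Δ Qᶜ = {1,2,3,4,5,6,7,8,9,10,11,12}
R \ P = {5,6}
(R \ P)ᶜ = {1,2,3,4,7,8,9,10,11,12}
(Q Δ Qᶜ) ∪ (R \ P)ᶜ = {1,2,3,4,5,6,7,8,9,10,11,12}
Qᶜ Δ Q = {1,2,3,4,5,6,7,8,9,10,11,12}
Pᶜ = {1,4,5,6,8,11}
R ∩ Pᶜ = {5,6}
(R ∩ Pᶜ)ᶜ = {1,2,3,4,7,8,9,10,11,12}
(Qᶜ Δ Q) ∪ (R ∩ Pᶜ)ᶜ = {1,2,3,4,5,6,7,8,9,10,11,12}
Both equal {1,2,3,4,5,6,7,8,9,10,11,12}, so (Q Δ Qᶜ) ∪ (R \ P)ᶜ = (Qᶜ Δ Q) ∪ (R ∩ Pᶜ)ᶜ.

Yes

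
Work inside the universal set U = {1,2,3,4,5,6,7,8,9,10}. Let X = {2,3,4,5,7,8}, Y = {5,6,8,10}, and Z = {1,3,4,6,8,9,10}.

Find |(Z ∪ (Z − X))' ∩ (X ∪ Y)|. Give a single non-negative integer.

Z − X = {1,6,9,10}
Z ∪ (Z − X) = {1,3,4,6,8,9,10}
(Z ∪ (Z − X))' = {2,5,7}
X ∪ Y = {2,3,4,5,6,7,8,10}
(Z ∪ (Z − X))' ∩ (X ∪ Y) = {2,5,7}
|(Z ∪ (Z − X))' ∩ (X ∪ Y)| = 3

3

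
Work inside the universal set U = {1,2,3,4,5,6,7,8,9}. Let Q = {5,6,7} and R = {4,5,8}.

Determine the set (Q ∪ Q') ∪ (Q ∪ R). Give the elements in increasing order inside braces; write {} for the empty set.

{1,2,3,4,5,6,7,8,9}

Q' = {1,2,3,4,8,9}
Q ∪ Q' = {1,2,3,4,5,6,7,8,9}
Q ∪ R = {4,5,6,7,8}
(Q ∪ Q') ∪ (Q ∪ R) = {1,2,3,4,5,6,7,8,9}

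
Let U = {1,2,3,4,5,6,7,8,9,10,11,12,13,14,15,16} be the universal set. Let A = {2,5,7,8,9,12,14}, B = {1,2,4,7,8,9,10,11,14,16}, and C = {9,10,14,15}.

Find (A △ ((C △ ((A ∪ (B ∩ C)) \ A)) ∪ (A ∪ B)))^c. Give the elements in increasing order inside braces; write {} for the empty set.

B ∩ C = {9,10,14}
A ∪ (B ∩ C) = {2,5,7,8,9,10,12,14}
(A ∪ (B ∩ C)) \ A = {10}
C △ ((A ∪ (B ∩ C)) \ A) = {9,14,15}
A ∪ B = {1,2,4,5,7,8,9,10,11,12,14,16}
(C △ ((A ∪ (B ∩ C)) \ A)) ∪ (A ∪ B) = {1,2,4,5,7,8,9,10,11,12,14,15,16}
A △ ((C △ ((A ∪ (B ∩ C)) \ A)) ∪ (A ∪ B)) = {1,4,10,11,15,16}
(A △ ((C △ ((A ∪ (B ∩ C)) \ A)) ∪ (A ∪ B)))^c = {2,3,5,6,7,8,9,12,13,14}

{2,3,5,6,7,8,9,12,13,14}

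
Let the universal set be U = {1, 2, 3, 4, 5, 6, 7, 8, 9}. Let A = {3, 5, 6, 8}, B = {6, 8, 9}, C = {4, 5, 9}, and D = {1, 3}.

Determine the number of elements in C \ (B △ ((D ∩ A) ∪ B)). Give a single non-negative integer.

D ∩ A = {3}
(D ∩ A) ∪ B = {3, 6, 8, 9}
B △ ((D ∩ A) ∪ B) = {3}
C \ (B △ ((D ∩ A) ∪ B)) = {4, 5, 9}
|C \ (B △ ((D ∩ A) ∪ B))| = 3

3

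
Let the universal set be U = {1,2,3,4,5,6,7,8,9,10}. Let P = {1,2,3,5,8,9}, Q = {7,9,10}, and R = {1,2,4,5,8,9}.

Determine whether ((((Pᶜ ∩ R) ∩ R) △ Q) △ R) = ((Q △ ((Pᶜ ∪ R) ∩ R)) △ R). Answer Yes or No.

Pᶜ = {4,6,7,10}
Pᶜ ∩ R = {4}
(Pᶜ ∩ R) ∩ R = {4}
((Pᶜ ∩ R) ∩ R) △ Q = {4,7,9,10}
(((Pᶜ ∩ R) ∩ R) △ Q) △ R = {1,2,5,7,8,10}
Pᶜ ∪ R = {1,2,4,5,6,7,8,9,10}
(Pᶜ ∪ R) ∩ R = {1,2,4,5,8,9}
Q △ ((Pᶜ ∪ R) ∩ R) = {1,2,4,5,7,8,10}
(Q △ ((Pᶜ ∪ R) ∩ R)) △ R = {7,9,10}
1 ∈ (((Pᶜ ∩ R) ∩ R) △ Q) △ R but 1 ∉ (Q △ ((Pᶜ ∪ R) ∩ R)) △ R, so they differ.

No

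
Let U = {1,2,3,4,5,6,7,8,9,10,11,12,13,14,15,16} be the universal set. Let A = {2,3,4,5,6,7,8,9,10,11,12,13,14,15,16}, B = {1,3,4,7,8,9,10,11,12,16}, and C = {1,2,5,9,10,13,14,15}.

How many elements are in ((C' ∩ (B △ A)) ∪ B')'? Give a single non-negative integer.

10

C' = {3,4,6,7,8,11,12,16}
B △ A = {1,2,5,6,13,14,15}
C' ∩ (B △ A) = {6}
B' = {2,5,6,13,14,15}
(C' ∩ (B △ A)) ∪ B' = {2,5,6,13,14,15}
((C' ∩ (B △ A)) ∪ B')' = {1,3,4,7,8,9,10,11,12,16}
|((C' ∩ (B △ A)) ∪ B')'| = 10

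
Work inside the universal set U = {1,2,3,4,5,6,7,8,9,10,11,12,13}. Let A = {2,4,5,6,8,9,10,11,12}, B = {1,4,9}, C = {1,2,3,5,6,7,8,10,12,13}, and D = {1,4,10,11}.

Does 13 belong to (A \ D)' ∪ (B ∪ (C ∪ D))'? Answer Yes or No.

13 ∉ A and 13 ∉ D, so 13 ∉ A \ D
13 ∈ (A \ D)' since 13 ∉ (A \ D)
13 ∈ C and 13 ∉ D, so 13 ∈ C ∪ D
13 ∉ B and 13 ∈ (C ∪ D), so 13 ∈ B ∪ (C ∪ D)
13 ∉ (B ∪ (C ∪ D))' since 13 ∈ (B ∪ (C ∪ D))
13 ∈ (A \ D)' and 13 ∉ (B ∪ (C ∪ D))', so 13 ∈ (A \ D)' ∪ (B ∪ (C ∪ D))'

Yes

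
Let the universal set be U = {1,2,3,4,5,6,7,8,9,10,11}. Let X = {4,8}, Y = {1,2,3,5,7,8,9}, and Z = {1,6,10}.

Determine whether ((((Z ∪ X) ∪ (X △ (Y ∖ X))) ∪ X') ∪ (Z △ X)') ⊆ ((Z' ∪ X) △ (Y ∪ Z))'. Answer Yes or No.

No

Z ∪ X = {1,4,6,8,10}
Y ∖ X = {1,2,3,5,7,9}
X △ (Y ∖ X) = {1,2,3,4,5,7,8,9}
(Z ∪ X) ∪ (X △ (Y ∖ X)) = {1,2,3,4,5,6,7,8,9,10}
X' = {1,2,3,5,6,7,9,10,11}
((Z ∪ X) ∪ (X △ (Y ∖ X))) ∪ X' = {1,2,3,4,5,6,7,8,9,10,11}
Z △ X = {1,4,6,8,10}
(Z △ X)' = {2,3,5,7,9,11}
(((Z ∪ X) ∪ (X △ (Y ∖ X))) ∪ X') ∪ (Z △ X)' = {1,2,3,4,5,6,7,8,9,10,11}
Z' = {2,3,4,5,7,8,9,11}
Z' ∪ X = {2,3,4,5,7,8,9,11}
Y ∪ Z = {1,2,3,5,6,7,8,9,10}
(Z' ∪ X) △ (Y ∪ Z) = {1,4,6,10,11}
((Z' ∪ X) △ (Y ∪ Z))' = {2,3,5,7,8,9}
1 ∈ (((Z ∪ X) ∪ (X △ (Y ∖ X))) ∪ X') ∪ (Z △ X)' but 1 ∉ ((Z' ∪ X) △ (Y ∪ Z))', so the inclusion fails.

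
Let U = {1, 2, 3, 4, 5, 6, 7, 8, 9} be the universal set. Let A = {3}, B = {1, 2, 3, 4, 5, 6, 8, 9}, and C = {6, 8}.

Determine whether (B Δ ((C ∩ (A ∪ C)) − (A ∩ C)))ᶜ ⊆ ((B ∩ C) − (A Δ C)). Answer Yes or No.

No

A ∪ C = {3, 6, 8}
C ∩ (A ∪ C) = {6, 8}
A ∩ C = {}
(C ∩ (A ∪ C)) − (A ∩ C) = {6, 8}
B Δ ((C ∩ (A ∪ C)) − (A ∩ C)) = {1, 2, 3, 4, 5, 9}
(B Δ ((C ∩ (A ∪ C)) − (A ∩ C)))ᶜ = {6, 7, 8}
B ∩ C = {6, 8}
A Δ C = {3, 6, 8}
(B ∩ C) − (A Δ C) = {}
6 ∈ (B Δ ((C ∩ (A ∪ C)) − (A ∩ C)))ᶜ but 6 ∉ (B ∩ C) − (A Δ C), so the inclusion fails.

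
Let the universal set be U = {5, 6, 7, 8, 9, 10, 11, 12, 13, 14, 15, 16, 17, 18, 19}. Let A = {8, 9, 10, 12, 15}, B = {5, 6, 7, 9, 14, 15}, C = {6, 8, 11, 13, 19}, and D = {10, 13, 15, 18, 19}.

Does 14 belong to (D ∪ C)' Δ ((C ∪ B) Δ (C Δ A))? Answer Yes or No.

14 ∉ D and 14 ∉ C, so 14 ∉ D ∪ C
14 ∈ (D ∪ C)' since 14 ∉ (D ∪ C)
14 ∉ C and 14 ∈ B, so 14 ∈ C ∪ B
14 ∉ C and 14 ∉ A, so 14 ∉ C Δ A
14 ∈ (C ∪ B) and 14 ∉ (C Δ A), so 14 ∈ (C ∪ B) Δ (C Δ A)
14 ∈ (D ∪ C)' and 14 ∈ ((C ∪ B) Δ (C Δ A)), so 14 ∉ (D ∪ C)' Δ ((C ∪ B) Δ (C Δ A))

No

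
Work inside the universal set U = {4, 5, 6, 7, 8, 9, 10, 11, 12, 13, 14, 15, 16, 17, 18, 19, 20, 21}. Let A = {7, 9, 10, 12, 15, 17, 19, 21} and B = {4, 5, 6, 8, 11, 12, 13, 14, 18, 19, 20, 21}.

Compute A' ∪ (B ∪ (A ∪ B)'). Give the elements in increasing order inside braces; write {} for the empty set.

{4, 5, 6, 8, 11, 12, 13, 14, 16, 18, 19, 20, 21}

A' = {4, 5, 6, 8, 11, 13, 14, 16, 18, 20}
A ∪ B = {4, 5, 6, 7, 8, 9, 10, 11, 12, 13, 14, 15, 17, 18, 19, 20, 21}
(A ∪ B)' = {16}
B ∪ (A ∪ B)' = {4, 5, 6, 8, 11, 12, 13, 14, 16, 18, 19, 20, 21}
A' ∪ (B ∪ (A ∪ B)') = {4, 5, 6, 8, 11, 12, 13, 14, 16, 18, 19, 20, 21}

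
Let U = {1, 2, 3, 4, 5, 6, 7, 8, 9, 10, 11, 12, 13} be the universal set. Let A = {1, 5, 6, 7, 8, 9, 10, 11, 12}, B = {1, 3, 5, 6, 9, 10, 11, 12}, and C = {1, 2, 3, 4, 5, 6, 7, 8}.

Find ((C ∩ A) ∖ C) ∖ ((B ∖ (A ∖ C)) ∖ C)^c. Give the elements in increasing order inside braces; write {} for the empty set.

{}

C ∩ A = {1, 5, 6, 7, 8}
(C ∩ A) ∖ C = {}
A ∖ C = {9, 10, 11, 12}
B ∖ (A ∖ C) = {1, 3, 5, 6}
(B ∖ (A ∖ C)) ∖ C = {}
((B ∖ (A ∖ C)) ∖ C)^c = {1, 2, 3, 4, 5, 6, 7, 8, 9, 10, 11, 12, 13}
((C ∩ A) ∖ C) ∖ ((B ∖ (A ∖ C)) ∖ C)^c = {}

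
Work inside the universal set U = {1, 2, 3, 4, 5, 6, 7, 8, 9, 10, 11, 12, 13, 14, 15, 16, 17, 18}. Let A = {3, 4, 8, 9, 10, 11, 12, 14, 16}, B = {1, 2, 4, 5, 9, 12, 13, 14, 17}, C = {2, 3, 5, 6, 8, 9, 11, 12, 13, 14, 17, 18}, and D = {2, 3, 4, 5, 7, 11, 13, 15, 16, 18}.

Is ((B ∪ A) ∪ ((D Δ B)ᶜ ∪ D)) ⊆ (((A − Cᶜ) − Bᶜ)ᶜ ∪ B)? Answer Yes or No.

Yes

B ∪ A = {1, 2, 3, 4, 5, 8, 9, 10, 11, 12, 13, 14, 16, 17}
D Δ B = {1, 3, 7, 9, 11, 12, 14, 15, 16, 17, 18}
(D Δ B)ᶜ = {2, 4, 5, 6, 8, 10, 13}
(D Δ B)ᶜ ∪ D = {2, 3, 4, 5, 6, 7, 8, 10, 11, 13, 15, 16, 18}
(B ∪ A) ∪ ((D Δ B)ᶜ ∪ D) = {1, 2, 3, 4, 5, 6, 7, 8, 9, 10, 11, 12, 13, 14, 15, 16, 17, 18}
Cᶜ = {1, 4, 7, 10, 15, 16}
A − Cᶜ = {3, 8, 9, 11, 12, 14}
Bᶜ = {3, 6, 7, 8, 10, 11, 15, 16, 18}
(A − Cᶜ) − Bᶜ = {9, 12, 14}
((A − Cᶜ) − Bᶜ)ᶜ = {1, 2, 3, 4, 5, 6, 7, 8, 10, 11, 13, 15, 16, 17, 18}
((A − Cᶜ) − Bᶜ)ᶜ ∪ B = {1, 2, 3, 4, 5, 6, 7, 8, 9, 10, 11, 12, 13, 14, 15, 16, 17, 18}
Every element of {1, 2, 3, 4, 5, 6, 7, 8, 9, 10, 11, 12, 13, 14, 15, 16, 17, 18} is in {1, 2, 3, 4, 5, 6, 7, 8, 9, 10, 11, 12, 13, 14, 15, 16, 17, 18}, so (B ∪ A) ∪ ((D Δ B)ᶜ ∪ D) ⊆ ((A − Cᶜ) − Bᶜ)ᶜ ∪ B.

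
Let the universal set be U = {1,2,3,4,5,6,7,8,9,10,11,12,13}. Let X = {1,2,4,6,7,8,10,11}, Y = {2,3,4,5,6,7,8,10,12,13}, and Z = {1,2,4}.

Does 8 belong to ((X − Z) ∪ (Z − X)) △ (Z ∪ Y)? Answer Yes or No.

8 ∈ X and 8 ∉ Z, so 8 ∈ X − Z
8 ∉ Z and 8 ∈ X, so 8 ∉ Z − X
8 ∈ (X − Z) and 8 ∉ (Z − X), so 8 ∈ (X − Z) ∪ (Z − X)
8 ∉ Z and 8 ∈ Y, so 8 ∈ Z ∪ Y
8 ∈ ((X − Z) ∪ (Z − X)) and 8 ∈ (Z ∪ Y), so 8 ∉ ((X − Z) ∪ (Z − X)) △ (Z ∪ Y)

No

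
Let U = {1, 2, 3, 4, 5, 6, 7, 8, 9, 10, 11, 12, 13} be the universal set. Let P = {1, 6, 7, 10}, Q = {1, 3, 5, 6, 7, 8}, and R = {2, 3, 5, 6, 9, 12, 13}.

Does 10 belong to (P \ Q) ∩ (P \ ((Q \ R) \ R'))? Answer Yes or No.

Yes

10 ∈ P and 10 ∉ Q, so 10 ∈ P \ Q
10 ∉ Q and 10 ∉ R, so 10 ∉ Q \ R
10 ∉ R, so 10 ∈ R'
10 ∉ (Q \ R) and 10 ∈ R', so 10 ∉ (Q \ R) \ R'
10 ∈ P and 10 ∉ ((Q \ R) \ R'), so 10 ∈ P \ ((Q \ R) \ R')
10 ∈ (P \ Q) and 10 ∈ (P \ ((Q \ R) \ R')), so 10 ∈ (P \ Q) ∩ (P \ ((Q \ R) \ R'))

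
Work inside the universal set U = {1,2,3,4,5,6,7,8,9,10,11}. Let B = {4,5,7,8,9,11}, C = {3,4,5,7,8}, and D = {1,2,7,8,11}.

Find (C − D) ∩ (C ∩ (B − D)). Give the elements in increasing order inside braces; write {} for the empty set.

C − D = {3,4,5}
B − D = {4,5,9}
C ∩ (B − D) = {4,5}
(C − D) ∩ (C ∩ (B − D)) = {4,5}

{4,5}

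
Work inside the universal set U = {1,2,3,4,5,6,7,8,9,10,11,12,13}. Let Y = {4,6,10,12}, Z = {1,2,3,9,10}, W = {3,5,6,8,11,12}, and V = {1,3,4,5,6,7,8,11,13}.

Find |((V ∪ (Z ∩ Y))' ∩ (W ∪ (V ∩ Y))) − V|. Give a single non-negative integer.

1

Z ∩ Y = {10}
V ∪ (Z ∩ Y) = {1,3,4,5,6,7,8,10,11,13}
(V ∪ (Z ∩ Y))' = {2,9,12}
V ∩ Y = {4,6}
W ∪ (V ∩ Y) = {3,4,5,6,8,11,12}
(V ∪ (Z ∩ Y))' ∩ (W ∪ (V ∩ Y)) = {12}
((V ∪ (Z ∩ Y))' ∩ (W ∪ (V ∩ Y))) − V = {12}
|((V ∪ (Z ∩ Y))' ∩ (W ∪ (V ∩ Y))) − V| = 1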